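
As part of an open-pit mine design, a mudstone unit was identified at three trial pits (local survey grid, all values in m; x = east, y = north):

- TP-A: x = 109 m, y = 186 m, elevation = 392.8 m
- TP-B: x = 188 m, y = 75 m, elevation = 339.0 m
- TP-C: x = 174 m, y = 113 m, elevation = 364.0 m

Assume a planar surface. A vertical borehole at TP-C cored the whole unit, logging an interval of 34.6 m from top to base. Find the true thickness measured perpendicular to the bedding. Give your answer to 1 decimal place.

Let the plane be z = a·x + b·y + c.
TP-B−TP-A: 79a − 111b = −53.8;  TP-C−TP-A: 65a − 73b = −28.8.
Solving gives a = 0.50456, b = 0.84378.
|∇z| = √(a²+b²) = 0.98313, so dip δ = arctan(0.98313) = 44.51°.
True thickness = vertical thickness × cos δ = 34.6 × cos 44.51° = 24.7 m.

24.7 m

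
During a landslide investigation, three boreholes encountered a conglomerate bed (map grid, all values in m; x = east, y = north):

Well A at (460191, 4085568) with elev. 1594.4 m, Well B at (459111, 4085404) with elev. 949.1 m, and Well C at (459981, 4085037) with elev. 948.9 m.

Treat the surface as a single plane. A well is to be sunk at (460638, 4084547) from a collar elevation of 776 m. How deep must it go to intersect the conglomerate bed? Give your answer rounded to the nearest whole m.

49 m

Two edge vectors: Well A→Well B = (-1080, -164, -645.3), Well A→Well C = (-210, -531, -645.5).
Normal n = (Well A→Well B) × (Well A→Well C) = (-236792.3, -561627, 539040).
So ∂z/∂x = −n_x/n_z = 0.43928521 and ∂z/∂y = −n_y/n_z = 1.04190227.
Intercept c from Well A: 1594.4 − 202155.10 − 4256762.58 = −4457323.28.
At (460638, 4084547): z_contact = 202351.5 + 4255698.8 − 4457323.28 = 727.0 m.
Depth below ground = 776 − 727.0 = 49 m.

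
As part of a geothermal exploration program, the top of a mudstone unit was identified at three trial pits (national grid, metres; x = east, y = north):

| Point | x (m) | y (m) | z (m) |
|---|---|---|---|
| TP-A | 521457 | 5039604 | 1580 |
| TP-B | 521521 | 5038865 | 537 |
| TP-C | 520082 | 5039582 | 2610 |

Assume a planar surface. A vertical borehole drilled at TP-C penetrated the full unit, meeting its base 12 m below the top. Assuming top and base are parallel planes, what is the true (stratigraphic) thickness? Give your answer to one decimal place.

6.5 m

Let the plane be z = a·x + b·y + c.
TP-B−TP-A: 64a − 739b = −1043;  TP-C−TP-A: −1375a − 22b = 1030.
Solving gives a = −0.77060, b = 1.34463.
|∇z| = √(a²+b²) = 1.54979, so dip δ = arctan(1.54979) = 57.17°.
True thickness = vertical thickness × cos δ = 12 × cos 57.17° = 6.5 m.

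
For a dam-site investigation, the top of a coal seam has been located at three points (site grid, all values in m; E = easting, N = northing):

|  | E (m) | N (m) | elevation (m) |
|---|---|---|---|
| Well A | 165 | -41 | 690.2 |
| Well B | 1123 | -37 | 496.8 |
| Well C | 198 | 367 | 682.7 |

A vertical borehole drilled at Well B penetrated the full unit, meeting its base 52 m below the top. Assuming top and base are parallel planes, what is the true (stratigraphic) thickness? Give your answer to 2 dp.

50.97 m

Two edge vectors: Well A→Well B = (958, 4, -193.4), Well A→Well C = (33, 408, -7.5).
Normal n = (Well A→Well B) × (Well A→Well C) = (78877.2, 802.8, 390732).
So ∂z/∂E = −n_x/n_z = −0.20187 and ∂z/∂N = −n_y/n_z = −0.00205.
|∇z| = √(a²+b²) = 0.20188, so dip δ = arctan(0.20188) = 11.41°.
True thickness = vertical thickness × cos δ = 52 × cos 11.41° = 50.97 m.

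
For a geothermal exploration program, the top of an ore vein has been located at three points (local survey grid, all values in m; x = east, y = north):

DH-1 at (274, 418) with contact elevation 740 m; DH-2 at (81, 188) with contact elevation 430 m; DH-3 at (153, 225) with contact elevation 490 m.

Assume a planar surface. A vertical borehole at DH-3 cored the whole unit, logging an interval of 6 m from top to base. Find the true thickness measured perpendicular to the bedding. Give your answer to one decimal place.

3.9 m

Let the plane be z = a·x + b·y + c.
DH-2−DH-1: −193a − 230b = −310;  DH-3−DH-1: −121a − 193b = −250.
Solving gives a = 0.24737, b = 1.14025.
|∇z| = √(a²+b²) = 1.16677, so dip δ = arctan(1.16677) = 49.40°.
True thickness = vertical thickness × cos δ = 6 × cos 49.40° = 3.9 m.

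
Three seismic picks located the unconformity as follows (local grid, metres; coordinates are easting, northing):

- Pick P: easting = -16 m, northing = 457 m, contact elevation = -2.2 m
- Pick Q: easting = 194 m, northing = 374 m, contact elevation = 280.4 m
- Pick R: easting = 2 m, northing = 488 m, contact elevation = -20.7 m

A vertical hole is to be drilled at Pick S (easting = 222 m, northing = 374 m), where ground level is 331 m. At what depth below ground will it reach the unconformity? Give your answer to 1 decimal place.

25.3 m

Let the plane be z = a·easting + b·northing + c.
Pick Q−Pick P: 210a − 83b = 282.6;  Pick R−Pick P: 18a + 31b = −18.5.
Solving gives a = 0.90269, b = −1.12091.
Then c = -2.2 − a·-16 − b·457 = 524.50.
At (222, 374): z_contact = 200.40 − 419.22 + 524.50 = 305.68 m.
Depth below ground = 331 − 305.68 = 25.3 m.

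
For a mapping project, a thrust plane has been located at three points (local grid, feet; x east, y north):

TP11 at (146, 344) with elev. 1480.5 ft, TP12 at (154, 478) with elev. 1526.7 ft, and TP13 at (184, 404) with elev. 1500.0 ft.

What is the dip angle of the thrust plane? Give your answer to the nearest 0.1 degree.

19.2°

Two edge vectors: TP11→TP12 = (8, 134, 46.2), TP11→TP13 = (38, 60, 19.5).
Normal n = (TP11→TP12) × (TP11→TP13) = (-159, 1599.6, -4612).
So ∂z/∂x = −n_x/n_z = −0.03448 and ∂z/∂y = −n_y/n_z = 0.34683.
Gradient magnitude |∇z| = √(a² + b²) = √(0.00119 + 0.12029) = 0.34854.
True dip = arctan(0.34854) = 19.2°, dipping toward S (azimuth ≈ 174°).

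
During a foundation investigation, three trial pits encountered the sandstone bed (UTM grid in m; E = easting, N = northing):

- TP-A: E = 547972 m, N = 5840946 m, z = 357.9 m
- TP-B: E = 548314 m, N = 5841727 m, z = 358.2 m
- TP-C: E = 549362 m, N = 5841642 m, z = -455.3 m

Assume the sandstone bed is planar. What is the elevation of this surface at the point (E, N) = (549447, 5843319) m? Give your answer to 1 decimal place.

Two edge vectors: TP-A→TP-B = (342, 781, 0.3), TP-A→TP-C = (1390, 696, -813.2).
Normal n = (TP-A→TP-B) × (TP-A→TP-C) = (-635318, 278531.4, -847558).
So ∂z/∂E = −n_x/n_z = −0.749586459 and ∂z/∂N = −n_y/n_z = 0.328628129.
Intercept c from TP-A: 357.9 + 410752.39 − 1919499.16 = −1508388.87.
At (549447, 5843319): z = −411858.0 + 1920279.0 − 1508388.87 = 32.1 m.

32.1 m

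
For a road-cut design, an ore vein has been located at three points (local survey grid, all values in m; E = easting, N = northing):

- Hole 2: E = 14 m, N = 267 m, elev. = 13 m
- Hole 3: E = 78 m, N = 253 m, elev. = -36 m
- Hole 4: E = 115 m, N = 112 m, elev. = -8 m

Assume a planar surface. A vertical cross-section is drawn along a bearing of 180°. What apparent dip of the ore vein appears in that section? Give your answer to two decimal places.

22.97°

Let the plane be z = a·E + b·N + c.
Hole 3−Hole 2: 64a − 14b = −49;  Hole 4−Hole 2: 101a − 155b = −21.
Solving gives a = −0.85834, b = −0.42382.
Unit vector along 180° is (sin 180°, cos 180°) = (0.0000, -1.0000).
Slope in that direction = a·(0.0000) + b·(-1.0000) = 0.42382.
Apparent dip = arctan|0.42382| = 22.97° (true dip is 43.7°, so apparent ≤ true as expected).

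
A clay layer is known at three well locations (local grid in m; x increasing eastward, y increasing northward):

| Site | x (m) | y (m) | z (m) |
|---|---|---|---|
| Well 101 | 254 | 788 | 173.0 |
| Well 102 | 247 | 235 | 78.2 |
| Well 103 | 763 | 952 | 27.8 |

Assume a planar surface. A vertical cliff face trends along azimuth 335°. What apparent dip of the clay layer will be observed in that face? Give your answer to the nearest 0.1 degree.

Let the plane be z = a·x + b·y + c.
Well 102−Well 101: −7a − 553b = −94.8;  Well 103−Well 101: 509a + 164b = −145.2.
Solving gives a = −0.34189, b = 0.17576.
Unit vector along 335° is (sin 335°, cos 335°) = (-0.4226, 0.9063).
Slope in that direction = a·(-0.4226) + b·(0.9063) = 0.30378.
Apparent dip = arctan|0.30378| = 16.9° (true dip is 21.0°, so apparent ≤ true as expected).

16.9°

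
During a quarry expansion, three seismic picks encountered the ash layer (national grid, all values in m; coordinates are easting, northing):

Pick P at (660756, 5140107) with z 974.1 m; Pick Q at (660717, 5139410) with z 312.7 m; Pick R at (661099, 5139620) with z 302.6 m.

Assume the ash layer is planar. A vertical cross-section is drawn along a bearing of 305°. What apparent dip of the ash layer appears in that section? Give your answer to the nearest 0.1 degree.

45.7°

Let the plane be z = a·easting + b·northing + c.
Pick Q−Pick P: −39a − 697b = −661.4;  Pick R−Pick P: 343a − 487b = −671.5.
Solving gives a = −0.56549, b = 0.98057.
Unit vector along 305° is (sin 305°, cos 305°) = (-0.8192, 0.5736).
Slope in that direction = a·(-0.8192) + b·(0.5736) = 1.02566.
Apparent dip = arctan|1.02566| = 45.7° (true dip is 48.5°, so apparent ≤ true as expected).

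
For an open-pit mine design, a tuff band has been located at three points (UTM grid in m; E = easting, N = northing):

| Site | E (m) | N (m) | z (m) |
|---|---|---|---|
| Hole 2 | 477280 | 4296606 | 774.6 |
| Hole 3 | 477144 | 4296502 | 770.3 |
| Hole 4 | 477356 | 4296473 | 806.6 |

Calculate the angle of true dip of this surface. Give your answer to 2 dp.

12.17°

Let the plane be z = a·E + b·N + c.
Hole 3−Hole 2: −136a − 104b = −4.3;  Hole 4−Hole 2: 76a − 133b = 32.
Solving gives a = 0.15004, b = −0.15486.
Gradient magnitude |∇z| = √(a² + b²) = √(0.02251 + 0.02398) = 0.21563.
True dip = arctan(0.21563) = 12.17°, dipping toward NW (azimuth ≈ 316°).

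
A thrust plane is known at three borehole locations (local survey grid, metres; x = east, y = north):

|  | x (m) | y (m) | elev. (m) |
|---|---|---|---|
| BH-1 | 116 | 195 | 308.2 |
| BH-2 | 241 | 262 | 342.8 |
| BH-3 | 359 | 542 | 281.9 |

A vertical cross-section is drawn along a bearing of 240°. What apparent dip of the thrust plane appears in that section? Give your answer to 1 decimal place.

Two edge vectors: BH-1→BH-2 = (125, 67, 34.6), BH-1→BH-3 = (243, 347, -26.3).
Normal n = (BH-1→BH-2) × (BH-1→BH-3) = (-13768.3, 11695.3, 27094).
So ∂z/∂x = −n_x/n_z = 0.50817 and ∂z/∂y = −n_y/n_z = −0.43166.
Unit vector along 240° is (sin 240°, cos 240°) = (-0.8660, -0.5000).
Slope in that direction = a·(-0.8660) + b·(-0.5000) = −0.22426.
Apparent dip = arctan|0.22426| = 12.6° (true dip is 33.7°, so apparent ≤ true as expected).

12.6°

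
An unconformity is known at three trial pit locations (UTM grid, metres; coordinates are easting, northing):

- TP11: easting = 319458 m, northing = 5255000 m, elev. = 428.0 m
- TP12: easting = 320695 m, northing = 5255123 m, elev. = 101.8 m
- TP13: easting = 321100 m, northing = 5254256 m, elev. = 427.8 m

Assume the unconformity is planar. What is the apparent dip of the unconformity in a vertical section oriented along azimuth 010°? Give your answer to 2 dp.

Let the plane be z = a·easting + b·northing + c.
TP12−TP11: 1237a + 123b = −326.2;  TP13−TP11: 1642a − 744b = −0.2.
Solving gives a = −0.21627, b = −0.47703.
Unit vector along 010° is (sin 10°, cos 10°) = (0.1736, 0.9848).
Slope in that direction = a·(0.1736) + b·(0.9848) = −0.50734.
Apparent dip = arctan|0.50734| = 26.90° (true dip is 27.6°, so apparent ≤ true as expected).

26.90°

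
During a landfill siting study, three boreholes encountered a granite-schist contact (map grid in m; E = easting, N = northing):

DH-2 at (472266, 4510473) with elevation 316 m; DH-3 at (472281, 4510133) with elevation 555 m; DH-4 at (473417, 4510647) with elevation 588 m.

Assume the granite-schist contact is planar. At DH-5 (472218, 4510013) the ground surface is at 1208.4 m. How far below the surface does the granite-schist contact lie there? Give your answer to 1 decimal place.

592.3 m

Two edge vectors: DH-2→DH-3 = (15, -340, 239), DH-2→DH-4 = (1151, 174, 272).
Normal n = (DH-2→DH-3) × (DH-2→DH-4) = (-134066, 271009, 393950).
So ∂z/∂E = −n_x/n_z = 0.340312222 and ∂z/∂N = −n_y/n_z = −0.687927402.
Intercept c from DH-2: 316 − 160717.89 + 3102877.97 = 2942476.08.
At (472218, 4510013): z_contact = 160701.56 − 3102561.53 + 2942476.08 = 616.11 m.
Depth below ground = 1208.4 − 616.11 = 592.3 m.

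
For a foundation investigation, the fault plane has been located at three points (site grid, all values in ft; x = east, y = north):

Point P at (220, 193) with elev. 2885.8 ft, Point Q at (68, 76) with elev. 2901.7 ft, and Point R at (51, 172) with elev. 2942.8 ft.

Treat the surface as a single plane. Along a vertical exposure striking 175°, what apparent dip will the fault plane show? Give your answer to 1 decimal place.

Let the plane be z = a·x + b·y + c.
Point Q−Point P: −152a − 117b = 15.9;  Point R−Point P: −169a − 21b = 57.
Solving gives a = −0.38207, b = 0.36047.
Unit vector along 175° is (sin 175°, cos 175°) = (0.0872, -0.9962).
Slope in that direction = a·(0.0872) + b·(-0.9962) = −0.39239.
Apparent dip = arctan|0.39239| = 21.4° (true dip is 27.7°, so apparent ≤ true as expected).

21.4°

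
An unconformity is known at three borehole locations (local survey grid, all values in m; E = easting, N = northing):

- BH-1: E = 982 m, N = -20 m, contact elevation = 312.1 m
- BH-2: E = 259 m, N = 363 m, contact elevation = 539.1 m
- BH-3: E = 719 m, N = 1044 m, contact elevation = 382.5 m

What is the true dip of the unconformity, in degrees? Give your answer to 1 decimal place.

Two edge vectors: BH-1→BH-2 = (-723, 383, 227), BH-1→BH-3 = (-263, 1064, 70.4).
Normal n = (BH-1→BH-2) × (BH-1→BH-3) = (-214564.8, -8801.8, -668543).
So ∂z/∂E = −n_x/n_z = −0.32094 and ∂z/∂N = −n_y/n_z = −0.01317.
Gradient magnitude |∇z| = √(a² + b²) = √(0.10300 + 0.00017) = 0.32121.
True dip = arctan(0.32121) = 17.8°, dipping toward E (azimuth ≈ 088°).

17.8°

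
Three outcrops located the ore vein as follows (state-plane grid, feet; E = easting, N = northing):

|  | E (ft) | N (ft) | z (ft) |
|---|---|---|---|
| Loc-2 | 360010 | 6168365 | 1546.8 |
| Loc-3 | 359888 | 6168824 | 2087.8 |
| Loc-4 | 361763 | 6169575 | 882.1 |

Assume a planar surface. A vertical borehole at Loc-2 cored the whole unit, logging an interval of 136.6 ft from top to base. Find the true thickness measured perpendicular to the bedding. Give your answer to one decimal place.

Two edge vectors: Loc-2→Loc-3 = (-122, 459, 541), Loc-2→Loc-4 = (1753, 1210, -664.7).
Normal n = (Loc-2→Loc-3) × (Loc-2→Loc-4) = (-959707.3, 867279.6, -952247).
So ∂z/∂E = −n_x/n_z = −1.00783 and ∂z/∂N = −n_y/n_z = 0.91077.
|∇z| = √(a²+b²) = 1.35839, so dip δ = arctan(1.35839) = 53.64°.
True thickness = vertical thickness × cos δ = 136.6 × cos 53.64° = 81.0 ft.

81.0 ft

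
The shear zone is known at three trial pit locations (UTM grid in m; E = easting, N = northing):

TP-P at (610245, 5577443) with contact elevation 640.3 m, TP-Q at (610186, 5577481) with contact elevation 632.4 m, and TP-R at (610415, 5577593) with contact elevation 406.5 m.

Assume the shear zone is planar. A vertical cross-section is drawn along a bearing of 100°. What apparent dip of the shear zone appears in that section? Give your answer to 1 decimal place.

Two edge vectors: TP-P→TP-Q = (-59, 38, -7.9), TP-P→TP-R = (170, 150, -233.8).
Normal n = (TP-P→TP-Q) × (TP-P→TP-R) = (-7699.4, -15137.2, -15310).
So ∂z/∂E = −n_x/n_z = −0.50290 and ∂z/∂N = −n_y/n_z = −0.98871.
Unit vector along 100° is (sin 100°, cos 100°) = (0.9848, -0.1736).
Slope in that direction = a·(0.9848) + b·(-0.1736) = −0.32357.
Apparent dip = arctan|0.32357| = 17.9° (true dip is 48.0°, so apparent ≤ true as expected).

17.9°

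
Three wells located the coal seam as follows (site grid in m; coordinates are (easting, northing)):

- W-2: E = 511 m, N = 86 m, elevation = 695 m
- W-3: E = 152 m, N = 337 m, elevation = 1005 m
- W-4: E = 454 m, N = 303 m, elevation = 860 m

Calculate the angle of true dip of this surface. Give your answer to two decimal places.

37.59°

Let the plane be z = a·E + b·N + c.
W-3−W-2: −359a + 251b = 310;  W-4−W-2: −57a + 217b = 165.
Solving gives a = −0.40655, b = 0.65358.
Gradient magnitude |∇z| = √(a² + b²) = √(0.16528 + 0.42717) = 0.76971.
True dip = arctan(0.76971) = 37.59°, dipping toward SSE (azimuth ≈ 148°).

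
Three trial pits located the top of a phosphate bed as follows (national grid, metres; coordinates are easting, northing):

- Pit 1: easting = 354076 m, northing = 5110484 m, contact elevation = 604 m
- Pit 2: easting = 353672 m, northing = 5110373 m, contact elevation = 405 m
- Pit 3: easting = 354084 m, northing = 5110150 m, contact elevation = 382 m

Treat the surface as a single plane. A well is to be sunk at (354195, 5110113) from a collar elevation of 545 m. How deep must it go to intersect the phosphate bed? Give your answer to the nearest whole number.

154 m

Two edge vectors: Pit 1→Pit 2 = (-404, -111, -199), Pit 1→Pit 3 = (8, -334, -222).
Normal n = (Pit 1→Pit 2) × (Pit 1→Pit 3) = (-41824, -91280, 135824).
So ∂z/∂easting = −n_x/n_z = 0.30792791 and ∂z/∂northing = −n_y/n_z = 0.67204618.
Intercept c from Pit 1: 604 − 109029.88 − 3434481.24 = −3542907.12.
At (354195, 5110113): z_contact = 109066.5 + 3434231.9 − 3542907.12 = 391.3 m.
Depth below ground = 545 − 391.3 = 154 m.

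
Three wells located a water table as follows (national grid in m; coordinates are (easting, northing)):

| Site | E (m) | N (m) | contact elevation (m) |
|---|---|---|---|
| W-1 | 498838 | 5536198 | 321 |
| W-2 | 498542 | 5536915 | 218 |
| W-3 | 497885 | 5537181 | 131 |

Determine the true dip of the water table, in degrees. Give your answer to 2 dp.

Let the plane be z = a·E + b·N + c.
W-2−W-1: −296a + 717b = −103;  W-3−W-1: −953a + 983b = −190.
Solving gives a = 0.08916, b = −0.10685.
Gradient magnitude |∇z| = √(a² + b²) = √(0.00795 + 0.01142) = 0.13916.
True dip = arctan(0.13916) = 7.92°, dipping toward NW (azimuth ≈ 320°).

7.92°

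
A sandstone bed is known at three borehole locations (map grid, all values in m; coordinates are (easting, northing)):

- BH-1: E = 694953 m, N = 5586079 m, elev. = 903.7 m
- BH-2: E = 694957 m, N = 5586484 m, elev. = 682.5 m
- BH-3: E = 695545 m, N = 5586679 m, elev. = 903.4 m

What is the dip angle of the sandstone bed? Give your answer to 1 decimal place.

38.1°

Two edge vectors: BH-1→BH-2 = (4, 405, -221.2), BH-1→BH-3 = (592, 600, -0.3).
Normal n = (BH-1→BH-2) × (BH-1→BH-3) = (132598.5, -130949.2, -237360).
So ∂z/∂E = −n_x/n_z = 0.55864 and ∂z/∂N = −n_y/n_z = −0.55169.
Gradient magnitude |∇z| = √(a² + b²) = √(0.31208 + 0.30436) = 0.78514.
True dip = arctan(0.78514) = 38.1°, dipping toward NW (azimuth ≈ 315°).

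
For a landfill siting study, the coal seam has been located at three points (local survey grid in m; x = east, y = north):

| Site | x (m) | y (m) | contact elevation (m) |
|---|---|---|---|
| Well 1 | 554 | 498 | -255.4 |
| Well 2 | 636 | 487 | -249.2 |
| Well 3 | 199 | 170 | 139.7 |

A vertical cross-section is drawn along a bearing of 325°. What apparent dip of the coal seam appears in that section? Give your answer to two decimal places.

Two edge vectors: Well 1→Well 2 = (82, -11, 6.2), Well 1→Well 3 = (-355, -328, 395.1).
Normal n = (Well 1→Well 2) × (Well 1→Well 3) = (-2312.5, -34599.2, -30801).
So ∂z/∂x = −n_x/n_z = −0.07508 and ∂z/∂y = −n_y/n_z = −1.12331.
Unit vector along 325° is (sin 325°, cos 325°) = (-0.5736, 0.8192).
Slope in that direction = a·(-0.5736) + b·(0.8192) = −0.87710.
Apparent dip = arctan|0.87710| = 41.25° (true dip is 48.4°, so apparent ≤ true as expected).

41.25°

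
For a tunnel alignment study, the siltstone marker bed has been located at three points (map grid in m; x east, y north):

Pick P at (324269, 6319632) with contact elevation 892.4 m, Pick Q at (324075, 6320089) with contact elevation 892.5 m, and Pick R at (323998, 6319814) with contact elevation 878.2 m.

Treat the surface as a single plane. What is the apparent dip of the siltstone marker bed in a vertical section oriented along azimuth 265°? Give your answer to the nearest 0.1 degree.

Let the plane be z = a·x + b·y + c.
Pick Q−Pick P: −194a + 457b = 0.1;  Pick R−Pick P: −271a + 182b = −14.2.
Solving gives a = 0.07350, b = 0.03142.
Unit vector along 265° is (sin 265°, cos 265°) = (-0.9962, -0.0872).
Slope in that direction = a·(-0.9962) + b·(-0.0872) = −0.07596.
Apparent dip = arctan|0.07596| = 4.3° (true dip is 4.6°, so apparent ≤ true as expected).

4.3°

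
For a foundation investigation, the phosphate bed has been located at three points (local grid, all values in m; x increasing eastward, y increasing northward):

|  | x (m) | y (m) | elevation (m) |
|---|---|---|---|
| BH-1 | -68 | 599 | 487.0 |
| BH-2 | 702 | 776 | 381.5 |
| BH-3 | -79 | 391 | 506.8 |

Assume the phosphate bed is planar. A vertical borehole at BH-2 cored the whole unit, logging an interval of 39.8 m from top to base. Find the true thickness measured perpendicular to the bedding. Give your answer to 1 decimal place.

39.4 m

Two edge vectors: BH-1→BH-2 = (770, 177, -105.5), BH-1→BH-3 = (-11, -208, 19.8).
Normal n = (BH-1→BH-2) × (BH-1→BH-3) = (-18439.4, -14085.5, -158213).
So ∂z/∂x = −n_x/n_z = −0.11655 and ∂z/∂y = −n_y/n_z = −0.08903.
|∇z| = √(a²+b²) = 0.14666, so dip δ = arctan(0.14666) = 8.34°.
True thickness = vertical thickness × cos δ = 39.8 × cos 8.34° = 39.4 m.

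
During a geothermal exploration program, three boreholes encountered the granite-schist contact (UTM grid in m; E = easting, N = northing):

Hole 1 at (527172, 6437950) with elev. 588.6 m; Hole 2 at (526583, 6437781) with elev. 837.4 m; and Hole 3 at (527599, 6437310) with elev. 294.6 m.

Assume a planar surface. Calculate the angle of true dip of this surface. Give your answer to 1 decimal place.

26.0°

Let the plane be z = a·E + b·N + c.
Hole 2−Hole 1: −589a − 169b = 248.8;  Hole 3−Hole 1: 427a − 640b = −294.
Solving gives a = −0.46517, b = 0.14902.
Gradient magnitude |∇z| = √(a² + b²) = √(0.21638 + 0.02221) = 0.48846.
True dip = arctan(0.48846) = 26.0°, dipping toward ESE (azimuth ≈ 108°).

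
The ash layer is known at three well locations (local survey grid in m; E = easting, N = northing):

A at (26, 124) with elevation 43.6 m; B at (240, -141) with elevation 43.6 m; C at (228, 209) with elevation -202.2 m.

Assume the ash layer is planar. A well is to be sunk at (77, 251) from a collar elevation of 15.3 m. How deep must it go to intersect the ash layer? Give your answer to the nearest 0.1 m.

111.2 m

Two edge vectors: A→B = (214, -265, 0), A→C = (202, 85, -245.8).
Normal n = (A→B) × (A→C) = (65137, 52601.2, 71720).
So ∂z/∂E = −n_x/n_z = −0.90821 and ∂z/∂N = −n_y/n_z = −0.73342.
Intercept c from A: 43.6 + 23.61 + 90.94 = 158.16.
At (77, 251): z_contact = −69.93 − 184.09 + 158.16 = -95.86 m.
Depth below ground = 15.3 − (-95.86) = 111.2 m.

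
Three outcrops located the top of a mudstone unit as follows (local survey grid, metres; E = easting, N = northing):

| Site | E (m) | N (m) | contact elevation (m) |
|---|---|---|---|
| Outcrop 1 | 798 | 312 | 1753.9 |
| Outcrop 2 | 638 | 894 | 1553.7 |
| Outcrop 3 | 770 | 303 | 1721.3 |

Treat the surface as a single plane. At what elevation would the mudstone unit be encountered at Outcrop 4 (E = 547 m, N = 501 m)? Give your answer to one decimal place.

Two edge vectors: Outcrop 1→Outcrop 2 = (-160, 582, -200.2), Outcrop 1→Outcrop 3 = (-28, -9, -32.6).
Normal n = (Outcrop 1→Outcrop 2) × (Outcrop 1→Outcrop 3) = (-20775, 389.6, 17736).
So ∂z/∂E = −n_x/n_z = 1.17135 and ∂z/∂N = −n_y/n_z = −0.02197.
Intercept c from Outcrop 1: 1753.9 − 934.73 + 6.85 = 826.02.
At (547, 501): z = 640.7 − 11.0 + 826.02 = 1455.7 m.

1455.7 m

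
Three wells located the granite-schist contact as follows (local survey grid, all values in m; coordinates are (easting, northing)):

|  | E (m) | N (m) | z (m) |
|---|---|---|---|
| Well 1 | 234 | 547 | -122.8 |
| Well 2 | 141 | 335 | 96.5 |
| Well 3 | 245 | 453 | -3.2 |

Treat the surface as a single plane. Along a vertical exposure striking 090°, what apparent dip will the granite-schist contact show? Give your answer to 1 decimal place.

Let the plane be z = a·E + b·N + c.
Well 2−Well 1: −93a − 212b = 219.3;  Well 3−Well 1: 11a − 94b = 119.6.
Solving gives a = 0.42812, b = −1.22224.
Unit vector along 090° is (sin 90°, cos 90°) = (1.0000, 0.0000).
Slope in that direction = a·(1.0000) + b·(0.0000) = 0.42812.
Apparent dip = arctan|0.42812| = 23.2° (true dip is 52.3°, so apparent ≤ true as expected).

23.2°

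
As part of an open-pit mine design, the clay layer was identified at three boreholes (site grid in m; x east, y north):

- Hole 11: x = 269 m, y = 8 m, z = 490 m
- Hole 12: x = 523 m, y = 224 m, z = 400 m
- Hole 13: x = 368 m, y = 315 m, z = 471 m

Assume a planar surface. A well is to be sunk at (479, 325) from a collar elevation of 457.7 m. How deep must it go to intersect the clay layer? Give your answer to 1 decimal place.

32.1 m

Let the plane be z = a·x + b·y + c.
Hole 12−Hole 11: 254a + 216b = −90;  Hole 13−Hole 11: 99a + 307b = −19.
Solving gives a = −0.41570, b = 0.07216.
Then c = 490 − a·269 − b·8 = 601.25.
At (479, 325): z_contact = −199.12 + 23.45 + 601.25 = 425.58 m.
Depth below ground = 457.7 − 425.58 = 32.1 m.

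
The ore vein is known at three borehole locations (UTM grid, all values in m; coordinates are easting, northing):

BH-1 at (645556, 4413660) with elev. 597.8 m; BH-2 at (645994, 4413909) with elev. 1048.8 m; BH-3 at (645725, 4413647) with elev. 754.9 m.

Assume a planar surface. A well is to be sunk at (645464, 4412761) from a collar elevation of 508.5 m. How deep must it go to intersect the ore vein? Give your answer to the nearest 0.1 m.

136.7 m

Two edge vectors: BH-1→BH-2 = (438, 249, 451), BH-1→BH-3 = (169, -13, 157.1).
Normal n = (BH-1→BH-2) × (BH-1→BH-3) = (44980.9, 7409.2, -47775).
So ∂z/∂easting = −n_x/n_z = 0.941515437 and ∂z/∂northing = −n_y/n_z = 0.155085296.
Intercept c from BH-1: 597.8 − 607800.94 − 684493.77 = −1291696.91.
At (645464, 4412761): z_contact = 607714.32 + 684354.34 − 1291696.91 = 371.76 m.
Depth below ground = 508.5 − 371.76 = 136.7 m.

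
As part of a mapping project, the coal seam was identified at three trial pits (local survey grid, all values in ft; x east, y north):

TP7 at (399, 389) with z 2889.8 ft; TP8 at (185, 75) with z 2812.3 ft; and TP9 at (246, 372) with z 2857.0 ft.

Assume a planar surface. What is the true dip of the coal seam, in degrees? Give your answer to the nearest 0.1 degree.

Two edge vectors: TP7→TP8 = (-214, -314, -77.5), TP7→TP9 = (-153, -17, -32.8).
Normal n = (TP7→TP8) × (TP7→TP9) = (8981.7, 4838.3, -44404).
So ∂z/∂x = −n_x/n_z = 0.20227 and ∂z/∂y = −n_y/n_z = 0.10896.
Gradient magnitude |∇z| = √(a² + b²) = √(0.04091 + 0.01187) = 0.22975.
True dip = arctan(0.22975) = 12.9°, dipping toward WSW (azimuth ≈ 242°).

12.9°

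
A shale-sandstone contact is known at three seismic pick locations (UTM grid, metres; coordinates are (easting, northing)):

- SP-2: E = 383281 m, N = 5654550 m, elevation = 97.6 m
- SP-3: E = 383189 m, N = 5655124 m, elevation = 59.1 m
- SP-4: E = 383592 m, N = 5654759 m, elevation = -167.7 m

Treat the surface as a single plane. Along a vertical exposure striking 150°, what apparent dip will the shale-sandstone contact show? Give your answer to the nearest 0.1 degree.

Let the plane be z = a·E + b·N + c.
SP-3−SP-2: −92a + 574b = −38.5;  SP-4−SP-2: 311a + 209b = −265.3.
Solving gives a = −0.72941, b = −0.18398.
Unit vector along 150° is (sin 150°, cos 150°) = (0.5000, -0.8660).
Slope in that direction = a·(0.5000) + b·(-0.8660) = −0.20537.
Apparent dip = arctan|0.20537| = 11.6° (true dip is 37.0°, so apparent ≤ true as expected).

11.6°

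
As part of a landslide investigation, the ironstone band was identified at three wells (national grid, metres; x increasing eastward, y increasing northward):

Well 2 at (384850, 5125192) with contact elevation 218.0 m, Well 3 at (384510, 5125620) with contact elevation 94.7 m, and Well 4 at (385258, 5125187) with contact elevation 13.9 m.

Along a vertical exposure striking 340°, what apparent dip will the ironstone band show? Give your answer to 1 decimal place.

25.5°

Let the plane be z = a·x + b·y + c.
Well 3−Well 2: −340a + 428b = −123.3;  Well 4−Well 2: 408a − 5b = −204.1.
Solving gives a = −0.50873, b = −0.69221.
Unit vector along 340° is (sin 340°, cos 340°) = (-0.3420, 0.9397).
Slope in that direction = a·(-0.3420) + b·(0.9397) = −0.47647.
Apparent dip = arctan|0.47647| = 25.5° (true dip is 40.7°, so apparent ≤ true as expected).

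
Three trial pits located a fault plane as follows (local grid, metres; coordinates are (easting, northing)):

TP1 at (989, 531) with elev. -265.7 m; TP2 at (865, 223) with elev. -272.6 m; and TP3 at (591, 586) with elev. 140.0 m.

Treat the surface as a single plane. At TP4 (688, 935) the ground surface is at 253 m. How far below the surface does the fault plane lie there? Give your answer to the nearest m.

Two edge vectors: TP1→TP2 = (-124, -308, -6.9), TP1→TP3 = (-398, 55, 405.7).
Normal n = (TP1→TP2) × (TP1→TP3) = (-124576.1, 53053, -129404).
So ∂z/∂E = −n_x/n_z = −0.96269 and ∂z/∂N = −n_y/n_z = 0.40998.
Intercept c from TP1: -265.7 + 952.10 − 217.70 = 468.70.
At (688, 935): z_contact = −662.3 + 383.3 + 468.70 = 189.7 m.
Depth below ground = 253 − 189.7 = 63 m.

63 m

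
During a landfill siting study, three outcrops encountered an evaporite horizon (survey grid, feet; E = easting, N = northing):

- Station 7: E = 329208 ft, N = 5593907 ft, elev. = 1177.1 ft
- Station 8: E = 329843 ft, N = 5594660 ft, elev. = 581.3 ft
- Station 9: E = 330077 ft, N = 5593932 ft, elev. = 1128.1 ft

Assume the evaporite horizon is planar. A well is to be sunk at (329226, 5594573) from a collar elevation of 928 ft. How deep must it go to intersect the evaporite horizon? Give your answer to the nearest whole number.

Let the plane be z = a·E + b·N + c.
Station 8−Station 7: 635a + 753b = −595.8;  Station 9−Station 7: 869a + 25b = −49.
Solving gives a = −0.03445986, b = −0.76217528.
Then c = 1177.1 − a·329208 − b·5593907 = 4276059.22.
At (329226, 5594573): z_contact = −11345.1 − 4264045.3 + 4276059.22 = 668.9 ft.
Depth below ground = 928 − 668.9 = 259 ft.

259 ft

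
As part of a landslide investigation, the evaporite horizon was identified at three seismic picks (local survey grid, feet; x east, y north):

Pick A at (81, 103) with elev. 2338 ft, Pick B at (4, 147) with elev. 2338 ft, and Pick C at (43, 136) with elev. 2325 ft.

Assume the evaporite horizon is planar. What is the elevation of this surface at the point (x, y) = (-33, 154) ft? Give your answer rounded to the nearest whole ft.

Two edge vectors: Pick A→Pick B = (-77, 44, 0), Pick A→Pick C = (-38, 33, -13).
Normal n = (Pick A→Pick B) × (Pick A→Pick C) = (-572, -1001, -869).
So ∂z/∂x = −n_x/n_z = −0.65823 and ∂z/∂y = −n_y/n_z = −1.15190.
Intercept c from Pick A: 2338 + 53.32 + 118.65 = 2509.96.
At (-33, 154): z = 21.7 − 177.4 + 2509.96 = 2354.3 ft.

2354 ft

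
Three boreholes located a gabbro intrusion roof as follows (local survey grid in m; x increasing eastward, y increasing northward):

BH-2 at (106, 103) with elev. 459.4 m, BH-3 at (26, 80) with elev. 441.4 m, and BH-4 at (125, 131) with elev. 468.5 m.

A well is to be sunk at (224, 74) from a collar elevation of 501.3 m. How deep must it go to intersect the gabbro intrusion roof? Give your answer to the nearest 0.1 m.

Let the plane be z = a·x + b·y + c.
BH-3−BH-2: −80a − 23b = −18;  BH-4−BH-2: 19a + 28b = 9.1.
Solving gives a = 0.16345, b = 0.21409.
Then c = 459.4 − a·106 − b·103 = 420.02.
At (224, 74): z_contact = 36.61 + 15.84 + 420.02 = 472.48 m.
Depth below ground = 501.3 − 472.48 = 28.8 m.

28.8 m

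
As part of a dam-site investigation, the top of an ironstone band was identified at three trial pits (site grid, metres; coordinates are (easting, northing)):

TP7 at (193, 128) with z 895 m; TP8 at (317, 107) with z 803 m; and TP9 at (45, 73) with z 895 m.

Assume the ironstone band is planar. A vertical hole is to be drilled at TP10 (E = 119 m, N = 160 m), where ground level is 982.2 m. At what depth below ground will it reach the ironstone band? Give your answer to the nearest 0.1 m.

Let the plane be z = a·E + b·N + c.
TP8−TP7: 124a − 21b = −92;  TP9−TP7: −148a − 55b = 0.
Solving gives a = −0.50967, b = 1.37147.
Then c = 895 − a·193 − b·128 = 817.82.
At (119, 160): z_contact = −60.65 + 219.44 + 817.82 = 976.60 m.
Depth below ground = 982.2 − 976.60 = 5.6 m.

5.6 m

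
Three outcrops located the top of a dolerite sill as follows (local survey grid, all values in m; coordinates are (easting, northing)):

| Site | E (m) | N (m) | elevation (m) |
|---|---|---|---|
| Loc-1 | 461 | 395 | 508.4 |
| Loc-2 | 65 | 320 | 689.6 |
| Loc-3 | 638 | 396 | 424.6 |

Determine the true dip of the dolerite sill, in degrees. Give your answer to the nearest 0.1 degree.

25.7°

Let the plane be z = a·E + b·N + c.
Loc-2−Loc-1: −396a − 75b = 181.2;  Loc-3−Loc-1: 177a + 1b = −83.8.
Solving gives a = −0.47393, b = 0.08637.
Gradient magnitude |∇z| = √(a² + b²) = √(0.22461 + 0.00746) = 0.48174.
True dip = arctan(0.48174) = 25.7°, dipping toward E (azimuth ≈ 100°).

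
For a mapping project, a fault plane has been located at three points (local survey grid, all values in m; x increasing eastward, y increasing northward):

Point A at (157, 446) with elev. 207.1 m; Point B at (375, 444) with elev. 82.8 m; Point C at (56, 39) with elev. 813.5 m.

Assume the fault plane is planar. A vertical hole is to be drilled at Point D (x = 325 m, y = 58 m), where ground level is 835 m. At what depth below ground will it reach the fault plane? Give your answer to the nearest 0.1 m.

203.8 m

Let the plane be z = a·x + b·y + c.
Point B−Point A: 218a − 2b = −124.3;  Point C−Point A: −101a − 407b = 606.4.
Solving gives a = −0.58253, b = −1.34537.
Then c = 207.1 − a·157 − b·446 = 898.59.
At (325, 58): z_contact = −189.32 − 78.03 + 898.59 = 631.24 m.
Depth below ground = 835 − 631.24 = 203.8 m.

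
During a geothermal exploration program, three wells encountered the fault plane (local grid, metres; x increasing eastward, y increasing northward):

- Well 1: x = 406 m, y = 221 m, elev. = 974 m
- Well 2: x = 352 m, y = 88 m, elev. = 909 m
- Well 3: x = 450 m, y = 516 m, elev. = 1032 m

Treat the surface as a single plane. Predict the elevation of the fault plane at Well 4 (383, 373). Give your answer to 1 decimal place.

Two edge vectors: Well 1→Well 2 = (-54, -133, -65), Well 1→Well 3 = (44, 295, 58).
Normal n = (Well 1→Well 2) × (Well 1→Well 3) = (11461, 272, -10078).
So ∂z/∂x = −n_x/n_z = 1.13723 and ∂z/∂y = −n_y/n_z = 0.02699.
Intercept c from Well 1: 974 − 461.72 − 5.96 = 506.32.
At (383, 373): z = 435.6 + 10.1 + 506.32 = 951.9 m.

951.9 m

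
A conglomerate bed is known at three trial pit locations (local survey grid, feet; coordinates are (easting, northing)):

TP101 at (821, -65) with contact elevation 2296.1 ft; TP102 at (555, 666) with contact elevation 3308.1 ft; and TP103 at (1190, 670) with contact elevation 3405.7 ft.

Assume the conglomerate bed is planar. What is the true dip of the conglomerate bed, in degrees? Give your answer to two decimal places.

55.30°

Let the plane be z = a·E + b·N + c.
TP102−TP101: −266a + 731b = 1012;  TP103−TP101: 369a + 735b = 1109.6.
Solving gives a = 0.14465, b = 1.43704.
Gradient magnitude |∇z| = √(a² + b²) = √(0.02092 + 2.06509) = 1.44430.
True dip = arctan(1.44430) = 55.30°, dipping toward S (azimuth ≈ 186°).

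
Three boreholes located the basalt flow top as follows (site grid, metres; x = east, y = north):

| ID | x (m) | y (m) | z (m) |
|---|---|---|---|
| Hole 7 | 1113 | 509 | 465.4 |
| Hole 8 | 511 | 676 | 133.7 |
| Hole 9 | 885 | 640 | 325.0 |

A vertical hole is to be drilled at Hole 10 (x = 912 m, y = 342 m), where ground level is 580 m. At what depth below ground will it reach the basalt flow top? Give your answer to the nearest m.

177 m

Two edge vectors: Hole 7→Hole 8 = (-602, 167, -331.7), Hole 7→Hole 9 = (-228, 131, -140.4).
Normal n = (Hole 7→Hole 8) × (Hole 7→Hole 9) = (20005.9, -8893.2, -40786).
So ∂z/∂x = −n_x/n_z = 0.49051 and ∂z/∂y = −n_y/n_z = −0.21805.
Intercept c from Hole 7: 465.4 − 545.94 + 110.99 = 30.45.
At (912, 342): z_contact = 447.3 − 74.6 + 30.45 = 403.2 m.
Depth below ground = 580 − 403.2 = 177 m.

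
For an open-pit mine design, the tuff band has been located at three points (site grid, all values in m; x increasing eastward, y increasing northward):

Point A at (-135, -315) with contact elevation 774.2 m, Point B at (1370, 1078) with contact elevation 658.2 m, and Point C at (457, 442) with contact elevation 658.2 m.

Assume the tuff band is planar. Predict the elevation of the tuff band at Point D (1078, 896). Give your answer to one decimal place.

651.0 m

Let the plane be z = a·x + b·y + c.
Point B−Point A: 1505a + 1393b = −116;  Point C−Point A: 592a + 757b = −116.
Solving gives a = 0.234486, b = −0.336612.
Then c = 774.2 − a·-135 − b·-315 = 699.82.
At (1078, 896): z = 252.8 − 301.6 + 699.82 = 651.0 m.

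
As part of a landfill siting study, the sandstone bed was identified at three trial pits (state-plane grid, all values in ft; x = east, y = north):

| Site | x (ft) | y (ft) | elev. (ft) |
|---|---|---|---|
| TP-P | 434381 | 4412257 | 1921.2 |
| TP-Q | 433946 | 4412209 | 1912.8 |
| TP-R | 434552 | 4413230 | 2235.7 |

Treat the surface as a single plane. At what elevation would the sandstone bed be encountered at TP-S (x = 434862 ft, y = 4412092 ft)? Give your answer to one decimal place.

1859.4 ft

Two edge vectors: TP-P→TP-Q = (-435, -48, -8.4), TP-P→TP-R = (171, 973, 314.5).
Normal n = (TP-P→TP-Q) × (TP-P→TP-R) = (-6922.8, 135371.1, -415047).
So ∂z/∂x = −n_x/n_z = −0.016679557 and ∂z/∂y = −n_y/n_z = 0.326158483.
Intercept c from TP-P: 1921.2 + 7245.28 − 1439095.05 = −1429928.57.
At (434862, 4412092): z = −7253.3 + 1439041.2 − 1429928.57 = 1859.4 ft.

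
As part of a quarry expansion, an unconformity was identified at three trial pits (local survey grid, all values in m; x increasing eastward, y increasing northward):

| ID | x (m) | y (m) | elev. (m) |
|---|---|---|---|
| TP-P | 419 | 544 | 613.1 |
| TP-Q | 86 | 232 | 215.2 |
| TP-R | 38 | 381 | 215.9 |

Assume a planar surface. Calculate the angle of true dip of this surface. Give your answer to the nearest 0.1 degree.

43.9°

Let the plane be z = a·x + b·y + c.
TP-Q−TP-P: −333a − 312b = −397.9;  TP-R−TP-P: −381a − 163b = −397.2.
Solving gives a = 0.91448, b = 0.29929.
Gradient magnitude |∇z| = √(a² + b²) = √(0.83626 + 0.08958) = 0.96221.
True dip = arctan(0.96221) = 43.9°, dipping toward WSW (azimuth ≈ 252°).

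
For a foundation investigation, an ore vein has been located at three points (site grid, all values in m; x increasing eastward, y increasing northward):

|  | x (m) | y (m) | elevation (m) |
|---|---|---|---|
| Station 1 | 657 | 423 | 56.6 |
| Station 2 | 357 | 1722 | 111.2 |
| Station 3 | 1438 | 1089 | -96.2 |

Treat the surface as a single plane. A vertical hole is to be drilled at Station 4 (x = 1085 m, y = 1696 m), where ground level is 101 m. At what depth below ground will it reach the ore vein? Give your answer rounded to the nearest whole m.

131 m

Two edge vectors: Station 1→Station 2 = (-300, 1299, 54.6), Station 1→Station 3 = (781, 666, -152.8).
Normal n = (Station 1→Station 2) × (Station 1→Station 3) = (-234850.8, -3197.4, -1214319).
So ∂z/∂x = −n_x/n_z = −0.19340 and ∂z/∂y = −n_y/n_z = −0.00263.
Intercept c from Station 1: 56.6 + 127.06 + 1.11 = 184.78.
At (1085, 1696): z_contact = −209.8 − 4.5 + 184.78 = -29.5 m.
Depth below ground = 101 − (-29.5) = 131 m.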